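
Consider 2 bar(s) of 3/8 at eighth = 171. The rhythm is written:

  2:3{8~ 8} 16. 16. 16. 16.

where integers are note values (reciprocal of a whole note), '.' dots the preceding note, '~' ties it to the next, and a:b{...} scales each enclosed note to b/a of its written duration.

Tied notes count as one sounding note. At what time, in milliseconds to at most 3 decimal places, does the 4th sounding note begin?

1. 0.0ms @ 0 + 1052.632ms (3)
2. 1052.632ms @ 3 + 263.158ms (3/4)
3. 1315.789ms @ 15/4 + 263.158ms (3/4)
4. 1578.947ms @ 9/2 + 263.158ms (3/4)
5. 1842.105ms @ 21/4 + 263.158ms (3/4)

note 4 onset = 9/2b = 1578.947ms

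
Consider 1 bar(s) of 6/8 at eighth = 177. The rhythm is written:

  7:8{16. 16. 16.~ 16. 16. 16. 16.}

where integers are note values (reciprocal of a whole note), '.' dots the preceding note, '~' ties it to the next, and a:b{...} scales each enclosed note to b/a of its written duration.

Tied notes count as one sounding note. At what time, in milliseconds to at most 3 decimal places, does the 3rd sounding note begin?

1. 0.0ms @ 0 + 290.557ms (6/7)
2. 290.557ms @ 6/7 + 290.557ms (6/7)
3. 581.114ms @ 12/7 + 581.114ms (12/7)
4. 1162.228ms @ 24/7 + 290.557ms (6/7)
5. 1452.785ms @ 30/7 + 290.557ms (6/7)
6. 1743.341ms @ 36/7 + 290.557ms (6/7)

note 3 onset = 12/7b = 581.114ms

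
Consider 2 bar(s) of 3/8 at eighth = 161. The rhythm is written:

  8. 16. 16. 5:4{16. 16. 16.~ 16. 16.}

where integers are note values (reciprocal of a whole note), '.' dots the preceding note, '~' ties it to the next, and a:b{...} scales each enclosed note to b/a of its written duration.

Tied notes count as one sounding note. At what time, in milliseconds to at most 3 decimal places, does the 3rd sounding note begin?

note 3 onset = 9/4b = 838.509ms

1. 0.0ms @ 0 + 559.006ms (3/2)
2. 559.006ms @ 3/2 + 279.503ms (3/4)
3. 838.509ms @ 9/4 + 279.503ms (3/4)
4. 1118.012ms @ 3 + 223.602ms (3/5)
5. 1341.615ms @ 18/5 + 223.602ms (3/5)
6. 1565.217ms @ 21/5 + 447.205ms (6/5)
7. 2012.422ms @ 27/5 + 223.602ms (3/5)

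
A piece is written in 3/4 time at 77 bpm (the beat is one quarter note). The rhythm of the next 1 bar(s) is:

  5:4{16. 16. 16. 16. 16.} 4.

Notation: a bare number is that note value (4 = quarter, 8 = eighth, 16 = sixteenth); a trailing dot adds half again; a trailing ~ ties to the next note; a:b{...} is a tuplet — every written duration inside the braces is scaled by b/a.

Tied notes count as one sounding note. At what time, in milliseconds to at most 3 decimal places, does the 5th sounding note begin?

1. 0.0ms @ 0 + 233.766ms (3/10)
2. 233.766ms @ 3/10 + 233.766ms (3/10)
3. 467.532ms @ 3/5 + 233.766ms (3/10)
4. 701.299ms @ 9/10 + 233.766ms (3/10)
5. 935.065ms @ 6/5 + 233.766ms (3/10)
6. 1168.831ms @ 3/2 + 1168.831ms (3/2)

note 5 onset = 6/5b = 935.065ms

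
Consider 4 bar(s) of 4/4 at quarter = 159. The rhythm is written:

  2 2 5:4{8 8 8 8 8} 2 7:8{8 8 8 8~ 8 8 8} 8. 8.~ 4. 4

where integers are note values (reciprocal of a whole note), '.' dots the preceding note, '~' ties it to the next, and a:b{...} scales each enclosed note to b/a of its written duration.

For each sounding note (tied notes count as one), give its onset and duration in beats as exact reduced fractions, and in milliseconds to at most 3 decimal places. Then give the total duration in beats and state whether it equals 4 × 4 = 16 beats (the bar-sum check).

1) 0.0ms=0b +754.717ms=2b
2) 754.717ms=2b +754.717ms=2b
3) 1509.434ms=4b +150.943ms=2/5b
4) 1660.377ms=22/5b +150.943ms=2/5b
5) 1811.321ms=24/5b +150.943ms=2/5b
6) 1962.264ms=26/5b +150.943ms=2/5b
7) 2113.208ms=28/5b +150.943ms=2/5b
8) 2264.151ms=6b +754.717ms=2b
9) 3018.868ms=8b +215.633ms=4/7b
10) 3234.501ms=60/7b +215.633ms=4/7b
11) 3450.135ms=64/7b +215.633ms=4/7b
12) 3665.768ms=68/7b +431.267ms=8/7b
13) 4097.035ms=76/7b +215.633ms=4/7b
14) 4312.668ms=80/7b +215.633ms=4/7b
15) 4528.302ms=12b +283.019ms=3/4b
16) 4811.321ms=51/4b +849.057ms=9/4b
17) 5660.377ms=15b +377.358ms=1b
Σ=16b of 16 (159bpm 4/4) — PASS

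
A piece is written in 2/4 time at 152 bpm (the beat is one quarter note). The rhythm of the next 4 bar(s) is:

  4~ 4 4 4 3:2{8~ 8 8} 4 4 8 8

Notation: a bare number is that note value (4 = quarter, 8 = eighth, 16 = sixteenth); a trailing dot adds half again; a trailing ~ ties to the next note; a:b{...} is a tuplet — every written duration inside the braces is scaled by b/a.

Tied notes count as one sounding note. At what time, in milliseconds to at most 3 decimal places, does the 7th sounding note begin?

1. 0.0ms @ 0 + 789.474ms (2)
2. 789.474ms @ 2 + 394.737ms (1)
3. 1184.211ms @ 3 + 394.737ms (1)
4. 1578.947ms @ 4 + 263.158ms (2/3)
5. 1842.105ms @ 14/3 + 131.579ms (1/3)
6. 1973.684ms @ 5 + 394.737ms (1)
7. 2368.421ms @ 6 + 394.737ms (1)
8. 2763.158ms @ 7 + 197.368ms (1/2)
9. 2960.526ms @ 15/2 + 197.368ms (1/2)

note 7 onset = 6b = 2368.421ms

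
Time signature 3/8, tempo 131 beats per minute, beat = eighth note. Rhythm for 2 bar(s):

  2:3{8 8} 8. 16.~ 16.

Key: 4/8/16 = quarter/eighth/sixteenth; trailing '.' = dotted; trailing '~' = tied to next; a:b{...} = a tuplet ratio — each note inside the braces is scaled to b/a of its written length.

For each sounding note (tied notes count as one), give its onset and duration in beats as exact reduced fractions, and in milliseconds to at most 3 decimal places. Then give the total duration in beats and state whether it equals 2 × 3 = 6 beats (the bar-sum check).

1) 0.0ms=0b +687.023ms=3/2b
2) 687.023ms=3/2b +687.023ms=3/2b
3) 1374.046ms=3b +687.023ms=3/2b
4) 2061.069ms=9/2b +687.023ms=3/2b
Σ=6b of 6 (131bpm 3/8) — PASS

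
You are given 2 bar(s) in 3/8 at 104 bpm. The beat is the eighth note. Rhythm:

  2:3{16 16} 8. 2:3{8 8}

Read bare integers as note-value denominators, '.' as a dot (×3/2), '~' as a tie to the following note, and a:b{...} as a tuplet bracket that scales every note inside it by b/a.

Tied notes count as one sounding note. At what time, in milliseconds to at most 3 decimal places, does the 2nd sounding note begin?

1. 0.0ms @ 0 + 432.692ms (3/4)
2. 432.692ms @ 3/4 + 432.692ms (3/4)
3. 865.385ms @ 3/2 + 865.385ms (3/2)
4. 1730.769ms @ 3 + 865.385ms (3/2)
5. 2596.154ms @ 9/2 + 865.385ms (3/2)

note 2 onset = 3/4b = 432.692ms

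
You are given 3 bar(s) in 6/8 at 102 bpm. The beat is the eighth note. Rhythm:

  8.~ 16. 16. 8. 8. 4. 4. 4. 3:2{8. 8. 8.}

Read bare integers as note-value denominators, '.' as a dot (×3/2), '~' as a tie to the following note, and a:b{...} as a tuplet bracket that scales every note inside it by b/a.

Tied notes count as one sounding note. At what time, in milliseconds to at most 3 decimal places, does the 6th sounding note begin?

note 6 onset = 9b = 5294.118ms

1. 0.0ms @ 0 + 1323.529ms (9/4)
2. 1323.529ms @ 9/4 + 441.176ms (3/4)
3. 1764.706ms @ 3 + 882.353ms (3/2)
4. 2647.059ms @ 9/2 + 882.353ms (3/2)
5. 3529.412ms @ 6 + 1764.706ms (3)
6. 5294.118ms @ 9 + 1764.706ms (3)
7. 7058.824ms @ 12 + 1764.706ms (3)
8. 8823.529ms @ 15 + 588.235ms (1)
9. 9411.765ms @ 16 + 588.235ms (1)
10. 10000.0ms @ 17 + 588.235ms (1)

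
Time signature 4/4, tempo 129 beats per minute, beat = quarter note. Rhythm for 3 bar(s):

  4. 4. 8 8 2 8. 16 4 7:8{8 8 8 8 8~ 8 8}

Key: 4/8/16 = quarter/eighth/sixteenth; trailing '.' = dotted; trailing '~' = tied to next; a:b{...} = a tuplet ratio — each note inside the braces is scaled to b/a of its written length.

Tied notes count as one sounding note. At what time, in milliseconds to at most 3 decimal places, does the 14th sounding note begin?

note 14 onset = 80/7b = 5315.615ms

1. 0.0ms @ 0 + 697.674ms (3/2)
2. 697.674ms @ 3/2 + 697.674ms (3/2)
3. 1395.349ms @ 3 + 232.558ms (1/2)
4. 1627.907ms @ 7/2 + 232.558ms (1/2)
5. 1860.465ms @ 4 + 930.233ms (2)
6. 2790.698ms @ 6 + 348.837ms (3/4)
7. 3139.535ms @ 27/4 + 116.279ms (1/4)
8. 3255.814ms @ 7 + 465.116ms (1)
9. 3720.93ms @ 8 + 265.781ms (4/7)
10. 3986.711ms @ 60/7 + 265.781ms (4/7)
11. 4252.492ms @ 64/7 + 265.781ms (4/7)
12. 4518.272ms @ 68/7 + 265.781ms (4/7)
13. 4784.053ms @ 72/7 + 531.561ms (8/7)
14. 5315.615ms @ 80/7 + 265.781ms (4/7)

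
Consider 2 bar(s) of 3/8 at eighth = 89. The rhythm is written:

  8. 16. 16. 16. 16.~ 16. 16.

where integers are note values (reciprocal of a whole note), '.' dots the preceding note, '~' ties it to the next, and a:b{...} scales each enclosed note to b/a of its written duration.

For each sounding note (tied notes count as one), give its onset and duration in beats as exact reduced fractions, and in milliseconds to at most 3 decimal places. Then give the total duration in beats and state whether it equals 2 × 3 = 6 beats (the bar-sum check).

1) 0.0ms=0b +1011.236ms=3/2b
2) 1011.236ms=3/2b +505.618ms=3/4b
3) 1516.854ms=9/4b +505.618ms=3/4b
4) 2022.472ms=3b +505.618ms=3/4b
5) 2528.09ms=15/4b +1011.236ms=3/2b
6) 3539.326ms=21/4b +505.618ms=3/4b
Σ=6b of 6 (89bpm 3/8) — PASS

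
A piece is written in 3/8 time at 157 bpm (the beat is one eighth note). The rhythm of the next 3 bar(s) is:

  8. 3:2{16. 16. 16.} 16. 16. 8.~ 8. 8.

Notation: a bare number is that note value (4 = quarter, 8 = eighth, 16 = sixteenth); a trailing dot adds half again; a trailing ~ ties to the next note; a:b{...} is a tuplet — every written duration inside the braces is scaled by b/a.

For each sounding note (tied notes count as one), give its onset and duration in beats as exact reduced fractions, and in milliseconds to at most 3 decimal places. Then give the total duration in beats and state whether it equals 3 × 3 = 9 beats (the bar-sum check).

1) 0.0ms=0b +573.248ms=3/2b
2) 573.248ms=3/2b +191.083ms=1/2b
3) 764.331ms=2b +191.083ms=1/2b
4) 955.414ms=5/2b +191.083ms=1/2b
5) 1146.497ms=3b +286.624ms=3/4b
6) 1433.121ms=15/4b +286.624ms=3/4b
7) 1719.745ms=9/2b +1146.497ms=3b
8) 2866.242ms=15/2b +573.248ms=3/2b
Σ=9b of 9 (157bpm 3/8) — PASS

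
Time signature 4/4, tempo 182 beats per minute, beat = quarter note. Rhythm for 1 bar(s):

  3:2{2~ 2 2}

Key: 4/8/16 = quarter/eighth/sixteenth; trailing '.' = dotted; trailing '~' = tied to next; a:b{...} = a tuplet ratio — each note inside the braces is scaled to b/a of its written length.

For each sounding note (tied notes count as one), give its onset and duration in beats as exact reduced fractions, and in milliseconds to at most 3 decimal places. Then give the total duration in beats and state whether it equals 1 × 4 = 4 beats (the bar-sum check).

1) 0.0ms=0b +879.121ms=8/3b
2) 879.121ms=8/3b +439.56ms=4/3b
Σ=4b of 4 (182bpm 4/4) — PASS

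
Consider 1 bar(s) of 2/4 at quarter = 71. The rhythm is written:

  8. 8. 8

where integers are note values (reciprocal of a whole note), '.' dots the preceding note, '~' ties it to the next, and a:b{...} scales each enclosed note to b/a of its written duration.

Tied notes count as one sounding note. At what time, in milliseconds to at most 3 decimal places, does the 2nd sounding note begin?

note 2 onset = 3/4b = 633.803ms

1. 0.0ms @ 0 + 633.803ms (3/4)
2. 633.803ms @ 3/4 + 633.803ms (3/4)
3. 1267.606ms @ 3/2 + 422.535ms (1/2)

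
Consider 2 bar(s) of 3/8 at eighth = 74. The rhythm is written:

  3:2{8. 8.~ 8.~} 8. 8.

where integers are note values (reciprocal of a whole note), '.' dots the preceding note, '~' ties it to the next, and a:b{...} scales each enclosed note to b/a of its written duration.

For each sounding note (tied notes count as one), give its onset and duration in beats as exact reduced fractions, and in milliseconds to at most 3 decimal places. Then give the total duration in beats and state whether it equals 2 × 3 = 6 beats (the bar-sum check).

1) 0.0ms=0b +810.811ms=1b
2) 810.811ms=1b +2837.838ms=7/2b
3) 3648.649ms=9/2b +1216.216ms=3/2b
Σ=6b of 6 (74bpm 3/8) — PASS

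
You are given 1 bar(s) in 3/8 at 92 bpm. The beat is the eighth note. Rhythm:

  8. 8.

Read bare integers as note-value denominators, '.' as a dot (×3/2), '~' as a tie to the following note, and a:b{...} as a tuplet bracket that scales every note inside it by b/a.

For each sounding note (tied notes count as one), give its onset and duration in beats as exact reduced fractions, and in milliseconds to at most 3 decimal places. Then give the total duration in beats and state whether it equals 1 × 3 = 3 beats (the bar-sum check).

1) 0.0ms=0b +978.261ms=3/2b
2) 978.261ms=3/2b +978.261ms=3/2b
Σ=3b of 3 (92bpm 3/8) — PASS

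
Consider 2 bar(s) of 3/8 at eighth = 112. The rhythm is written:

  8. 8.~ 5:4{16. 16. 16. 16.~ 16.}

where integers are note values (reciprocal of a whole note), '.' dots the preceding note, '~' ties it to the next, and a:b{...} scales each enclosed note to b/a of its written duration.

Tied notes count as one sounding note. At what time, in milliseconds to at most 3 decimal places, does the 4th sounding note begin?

note 4 onset = 21/5b = 2250.0ms

1. 0.0ms @ 0 + 803.571ms (3/2)
2. 803.571ms @ 3/2 + 1125.0ms (21/10)
3. 1928.571ms @ 18/5 + 321.429ms (3/5)
4. 2250.0ms @ 21/5 + 321.429ms (3/5)
5. 2571.429ms @ 24/5 + 642.857ms (6/5)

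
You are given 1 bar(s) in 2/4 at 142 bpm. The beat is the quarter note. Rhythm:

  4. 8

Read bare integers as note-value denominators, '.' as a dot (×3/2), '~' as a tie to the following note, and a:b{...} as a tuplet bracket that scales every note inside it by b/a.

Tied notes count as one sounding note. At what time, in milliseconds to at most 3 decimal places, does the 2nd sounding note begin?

note 2 onset = 3/2b = 633.803ms

1. 0.0ms @ 0 + 633.803ms (3/2)
2. 633.803ms @ 3/2 + 211.268ms (1/2)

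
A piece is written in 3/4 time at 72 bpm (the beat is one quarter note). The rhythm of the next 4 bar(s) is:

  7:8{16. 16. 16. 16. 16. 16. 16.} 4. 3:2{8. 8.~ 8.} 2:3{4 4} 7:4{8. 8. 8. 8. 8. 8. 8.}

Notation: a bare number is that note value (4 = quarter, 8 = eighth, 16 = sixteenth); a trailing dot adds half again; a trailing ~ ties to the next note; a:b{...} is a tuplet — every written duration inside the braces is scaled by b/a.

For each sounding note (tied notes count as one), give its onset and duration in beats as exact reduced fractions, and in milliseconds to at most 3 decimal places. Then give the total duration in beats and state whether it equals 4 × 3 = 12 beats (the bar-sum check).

1) 0.0ms=0b +357.143ms=3/7b
2) 357.143ms=3/7b +357.143ms=3/7b
3) 714.286ms=6/7b +357.143ms=3/7b
4) 1071.429ms=9/7b +357.143ms=3/7b
5) 1428.571ms=12/7b +357.143ms=3/7b
6) 1785.714ms=15/7b +357.143ms=3/7b
7) 2142.857ms=18/7b +357.143ms=3/7b
8) 2500.0ms=3b +1250.0ms=3/2b
9) 3750.0ms=9/2b +416.667ms=1/2b
10) 4166.667ms=5b +833.333ms=1b
11) 5000.0ms=6b +1250.0ms=3/2b
12) 6250.0ms=15/2b +1250.0ms=3/2b
13) 7500.0ms=9b +357.143ms=3/7b
14) 7857.143ms=66/7b +357.143ms=3/7b
15) 8214.286ms=69/7b +357.143ms=3/7b
16) 8571.429ms=72/7b +357.143ms=3/7b
17) 8928.571ms=75/7b +357.143ms=3/7b
18) 9285.714ms=78/7b +357.143ms=3/7b
19) 9642.857ms=81/7b +357.143ms=3/7b
Σ=12b of 12 (72bpm 3/4) — PASS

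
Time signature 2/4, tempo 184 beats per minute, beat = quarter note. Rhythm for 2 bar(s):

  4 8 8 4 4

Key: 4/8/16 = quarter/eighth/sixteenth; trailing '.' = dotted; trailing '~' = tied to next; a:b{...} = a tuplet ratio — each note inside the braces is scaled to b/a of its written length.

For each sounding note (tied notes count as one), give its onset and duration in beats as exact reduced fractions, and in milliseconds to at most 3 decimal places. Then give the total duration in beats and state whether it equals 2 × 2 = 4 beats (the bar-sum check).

1) 0.0ms=0b +326.087ms=1b
2) 326.087ms=1b +163.043ms=1/2b
3) 489.13ms=3/2b +163.043ms=1/2b
4) 652.174ms=2b +326.087ms=1b
5) 978.261ms=3b +326.087ms=1b
Σ=4b of 4 (184bpm 2/4) — PASS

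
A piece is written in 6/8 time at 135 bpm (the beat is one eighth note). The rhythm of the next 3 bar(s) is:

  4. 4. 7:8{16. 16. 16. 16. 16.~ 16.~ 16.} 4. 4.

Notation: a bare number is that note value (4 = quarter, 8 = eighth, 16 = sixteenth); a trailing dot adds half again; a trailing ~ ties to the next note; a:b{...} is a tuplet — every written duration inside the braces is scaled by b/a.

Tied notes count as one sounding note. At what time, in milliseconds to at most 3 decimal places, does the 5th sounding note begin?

1. 0.0ms @ 0 + 1333.333ms (3)
2. 1333.333ms @ 3 + 1333.333ms (3)
3. 2666.667ms @ 6 + 380.952ms (6/7)
4. 3047.619ms @ 48/7 + 380.952ms (6/7)
5. 3428.571ms @ 54/7 + 380.952ms (6/7)
6. 3809.524ms @ 60/7 + 380.952ms (6/7)
7. 4190.476ms @ 66/7 + 1142.857ms (18/7)
8. 5333.333ms @ 12 + 1333.333ms (3)
9. 6666.667ms @ 15 + 1333.333ms (3)

note 5 onset = 54/7b = 3428.571ms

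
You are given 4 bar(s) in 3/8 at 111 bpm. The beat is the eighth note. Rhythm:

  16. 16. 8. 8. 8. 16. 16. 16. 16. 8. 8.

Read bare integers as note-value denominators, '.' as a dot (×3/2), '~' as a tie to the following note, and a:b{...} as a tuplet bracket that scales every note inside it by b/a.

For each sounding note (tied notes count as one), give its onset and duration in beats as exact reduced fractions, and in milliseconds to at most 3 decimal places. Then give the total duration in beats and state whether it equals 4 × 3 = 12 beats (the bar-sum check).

1) 0.0ms=0b +405.405ms=3/4b
2) 405.405ms=3/4b +405.405ms=3/4b
3) 810.811ms=3/2b +810.811ms=3/2b
4) 1621.622ms=3b +810.811ms=3/2b
5) 2432.432ms=9/2b +810.811ms=3/2b
6) 3243.243ms=6b +405.405ms=3/4b
7) 3648.649ms=27/4b +405.405ms=3/4b
8) 4054.054ms=15/2b +405.405ms=3/4b
9) 4459.459ms=33/4b +405.405ms=3/4b
10) 4864.865ms=9b +810.811ms=3/2b
11) 5675.676ms=21/2b +810.811ms=3/2b
Σ=12b of 12 (111bpm 3/8) — PASS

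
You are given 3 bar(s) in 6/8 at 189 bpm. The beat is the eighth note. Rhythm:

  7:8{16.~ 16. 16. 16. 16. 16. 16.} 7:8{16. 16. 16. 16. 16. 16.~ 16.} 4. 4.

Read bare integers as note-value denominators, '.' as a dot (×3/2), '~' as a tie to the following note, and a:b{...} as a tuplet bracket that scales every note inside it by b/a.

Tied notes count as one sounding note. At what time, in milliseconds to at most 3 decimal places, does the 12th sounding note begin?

1. 0.0ms @ 0 + 544.218ms (12/7)
2. 544.218ms @ 12/7 + 272.109ms (6/7)
3. 816.327ms @ 18/7 + 272.109ms (6/7)
4. 1088.435ms @ 24/7 + 272.109ms (6/7)
5. 1360.544ms @ 30/7 + 272.109ms (6/7)
6. 1632.653ms @ 36/7 + 272.109ms (6/7)
7. 1904.762ms @ 6 + 272.109ms (6/7)
8. 2176.871ms @ 48/7 + 272.109ms (6/7)
9. 2448.98ms @ 54/7 + 272.109ms (6/7)
10. 2721.088ms @ 60/7 + 272.109ms (6/7)
11. 2993.197ms @ 66/7 + 272.109ms (6/7)
12. 3265.306ms @ 72/7 + 544.218ms (12/7)
13. 3809.524ms @ 12 + 952.381ms (3)
14. 4761.905ms @ 15 + 952.381ms (3)

note 12 onset = 72/7b = 3265.306ms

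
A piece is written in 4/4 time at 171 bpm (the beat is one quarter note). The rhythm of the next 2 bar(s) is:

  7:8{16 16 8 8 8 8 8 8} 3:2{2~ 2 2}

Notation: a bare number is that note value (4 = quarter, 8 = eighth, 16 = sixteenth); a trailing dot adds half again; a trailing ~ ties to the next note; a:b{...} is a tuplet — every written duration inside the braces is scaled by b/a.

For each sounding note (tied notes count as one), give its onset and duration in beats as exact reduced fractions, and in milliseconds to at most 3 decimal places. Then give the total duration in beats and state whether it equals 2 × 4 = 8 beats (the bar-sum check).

1) 0.0ms=0b +100.251ms=2/7b
2) 100.251ms=2/7b +100.251ms=2/7b
3) 200.501ms=4/7b +200.501ms=4/7b
4) 401.003ms=8/7b +200.501ms=4/7b
5) 601.504ms=12/7b +200.501ms=4/7b
6) 802.005ms=16/7b +200.501ms=4/7b
7) 1002.506ms=20/7b +200.501ms=4/7b
8) 1203.008ms=24/7b +200.501ms=4/7b
9) 1403.509ms=4b +935.673ms=8/3b
10) 2339.181ms=20/3b +467.836ms=4/3b
Σ=8b of 8 (171bpm 4/4) — PASS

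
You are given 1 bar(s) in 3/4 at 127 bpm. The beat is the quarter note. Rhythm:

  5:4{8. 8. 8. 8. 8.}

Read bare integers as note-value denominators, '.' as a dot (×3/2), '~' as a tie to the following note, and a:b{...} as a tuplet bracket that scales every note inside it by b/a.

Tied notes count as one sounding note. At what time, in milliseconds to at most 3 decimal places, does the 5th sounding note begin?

note 5 onset = 12/5b = 1133.858ms

1. 0.0ms @ 0 + 283.465ms (3/5)
2. 283.465ms @ 3/5 + 283.465ms (3/5)
3. 566.929ms @ 6/5 + 283.465ms (3/5)
4. 850.394ms @ 9/5 + 283.465ms (3/5)
5. 1133.858ms @ 12/5 + 283.465ms (3/5)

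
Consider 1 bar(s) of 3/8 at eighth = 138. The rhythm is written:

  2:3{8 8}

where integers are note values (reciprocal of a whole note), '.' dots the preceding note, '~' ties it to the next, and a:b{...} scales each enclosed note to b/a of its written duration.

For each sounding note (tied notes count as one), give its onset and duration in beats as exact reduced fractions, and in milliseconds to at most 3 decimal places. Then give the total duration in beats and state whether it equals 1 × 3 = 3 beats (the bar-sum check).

1) 0.0ms=0b +652.174ms=3/2b
2) 652.174ms=3/2b +652.174ms=3/2b
Σ=3b of 3 (138bpm 3/8) — PASS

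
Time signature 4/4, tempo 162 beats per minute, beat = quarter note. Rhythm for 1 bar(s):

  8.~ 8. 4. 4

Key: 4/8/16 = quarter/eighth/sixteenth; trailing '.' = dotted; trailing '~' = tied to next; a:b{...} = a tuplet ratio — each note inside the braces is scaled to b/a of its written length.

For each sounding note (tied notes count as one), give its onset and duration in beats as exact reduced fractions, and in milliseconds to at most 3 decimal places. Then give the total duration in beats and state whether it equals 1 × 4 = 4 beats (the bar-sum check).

1) 0.0ms=0b +555.556ms=3/2b
2) 555.556ms=3/2b +555.556ms=3/2b
3) 1111.111ms=3b +370.37ms=1b
Σ=4b of 4 (162bpm 4/4) — PASS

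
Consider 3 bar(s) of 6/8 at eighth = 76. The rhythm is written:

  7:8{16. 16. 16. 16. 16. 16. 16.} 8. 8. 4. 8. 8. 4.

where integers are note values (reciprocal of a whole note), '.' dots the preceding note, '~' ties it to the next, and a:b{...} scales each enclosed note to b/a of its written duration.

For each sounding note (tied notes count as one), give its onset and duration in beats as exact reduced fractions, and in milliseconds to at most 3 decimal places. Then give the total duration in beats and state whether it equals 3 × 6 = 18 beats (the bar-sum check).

1) 0.0ms=0b +676.692ms=6/7b
2) 676.692ms=6/7b +676.692ms=6/7b
3) 1353.383ms=12/7b +676.692ms=6/7b
4) 2030.075ms=18/7b +676.692ms=6/7b
5) 2706.767ms=24/7b +676.692ms=6/7b
6) 3383.459ms=30/7b +676.692ms=6/7b
7) 4060.15ms=36/7b +676.692ms=6/7b
8) 4736.842ms=6b +1184.211ms=3/2b
9) 5921.053ms=15/2b +1184.211ms=3/2b
10) 7105.263ms=9b +2368.421ms=3b
11) 9473.684ms=12b +1184.211ms=3/2b
12) 10657.895ms=27/2b +1184.211ms=3/2b
13) 11842.105ms=15b +2368.421ms=3b
Σ=18b of 18 (76bpm 6/8) — PASS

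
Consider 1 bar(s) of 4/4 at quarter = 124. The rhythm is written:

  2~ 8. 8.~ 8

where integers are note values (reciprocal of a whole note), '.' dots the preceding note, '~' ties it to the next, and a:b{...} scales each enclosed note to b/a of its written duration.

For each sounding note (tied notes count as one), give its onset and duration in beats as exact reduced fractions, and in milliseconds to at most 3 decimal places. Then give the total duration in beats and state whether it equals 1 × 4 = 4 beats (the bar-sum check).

1) 0.0ms=0b +1330.645ms=11/4b
2) 1330.645ms=11/4b +604.839ms=5/4b
Σ=4b of 4 (124bpm 4/4) — PASS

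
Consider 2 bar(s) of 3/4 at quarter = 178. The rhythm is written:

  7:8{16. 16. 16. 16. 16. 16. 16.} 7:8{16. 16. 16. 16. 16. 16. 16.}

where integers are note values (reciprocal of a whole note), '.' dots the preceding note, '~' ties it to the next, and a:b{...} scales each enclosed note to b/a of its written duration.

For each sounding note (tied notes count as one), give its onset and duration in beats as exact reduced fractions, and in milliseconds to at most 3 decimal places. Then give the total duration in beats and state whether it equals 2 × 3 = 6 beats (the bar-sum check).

1) 0.0ms=0b +144.462ms=3/7b
2) 144.462ms=3/7b +144.462ms=3/7b
3) 288.925ms=6/7b +144.462ms=3/7b
4) 433.387ms=9/7b +144.462ms=3/7b
5) 577.849ms=12/7b +144.462ms=3/7b
6) 722.311ms=15/7b +144.462ms=3/7b
7) 866.774ms=18/7b +144.462ms=3/7b
8) 1011.236ms=3b +144.462ms=3/7b
9) 1155.698ms=24/7b +144.462ms=3/7b
10) 1300.161ms=27/7b +144.462ms=3/7b
11) 1444.623ms=30/7b +144.462ms=3/7b
12) 1589.085ms=33/7b +144.462ms=3/7b
13) 1733.547ms=36/7b +144.462ms=3/7b
14) 1878.01ms=39/7b +144.462ms=3/7b
Σ=6b of 6 (178bpm 3/4) — PASS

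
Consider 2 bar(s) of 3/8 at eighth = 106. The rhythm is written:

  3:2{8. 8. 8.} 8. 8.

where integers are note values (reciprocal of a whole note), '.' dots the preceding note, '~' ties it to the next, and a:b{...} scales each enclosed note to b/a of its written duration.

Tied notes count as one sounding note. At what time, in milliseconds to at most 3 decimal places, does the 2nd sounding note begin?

1. 0.0ms @ 0 + 566.038ms (1)
2. 566.038ms @ 1 + 566.038ms (1)
3. 1132.075ms @ 2 + 566.038ms (1)
4. 1698.113ms @ 3 + 849.057ms (3/2)
5. 2547.17ms @ 9/2 + 849.057ms (3/2)

note 2 onset = 1b = 566.038ms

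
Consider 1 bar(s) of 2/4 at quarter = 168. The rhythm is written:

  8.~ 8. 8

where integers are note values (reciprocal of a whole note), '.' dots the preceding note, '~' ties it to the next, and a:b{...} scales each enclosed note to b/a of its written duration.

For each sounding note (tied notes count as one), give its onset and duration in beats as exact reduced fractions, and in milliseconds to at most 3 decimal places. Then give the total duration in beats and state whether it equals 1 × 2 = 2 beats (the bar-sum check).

1) 0.0ms=0b +535.714ms=3/2b
2) 535.714ms=3/2b +178.571ms=1/2b
Σ=2b of 2 (168bpm 2/4) — PASS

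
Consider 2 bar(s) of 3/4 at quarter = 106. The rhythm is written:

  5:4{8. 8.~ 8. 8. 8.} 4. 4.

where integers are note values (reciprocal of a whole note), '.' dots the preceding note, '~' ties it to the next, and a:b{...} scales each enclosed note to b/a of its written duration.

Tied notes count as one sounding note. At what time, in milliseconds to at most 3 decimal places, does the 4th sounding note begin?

1. 0.0ms @ 0 + 339.623ms (3/5)
2. 339.623ms @ 3/5 + 679.245ms (6/5)
3. 1018.868ms @ 9/5 + 339.623ms (3/5)
4. 1358.491ms @ 12/5 + 339.623ms (3/5)
5. 1698.113ms @ 3 + 849.057ms (3/2)
6. 2547.17ms @ 9/2 + 849.057ms (3/2)

note 4 onset = 12/5b = 1358.491ms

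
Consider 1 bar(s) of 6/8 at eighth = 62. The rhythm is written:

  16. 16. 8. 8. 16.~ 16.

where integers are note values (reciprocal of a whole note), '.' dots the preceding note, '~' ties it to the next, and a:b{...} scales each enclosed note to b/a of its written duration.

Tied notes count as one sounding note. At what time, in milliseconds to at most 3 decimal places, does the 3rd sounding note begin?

note 3 onset = 3/2b = 1451.613ms

1. 0.0ms @ 0 + 725.806ms (3/4)
2. 725.806ms @ 3/4 + 725.806ms (3/4)
3. 1451.613ms @ 3/2 + 1451.613ms (3/2)
4. 2903.226ms @ 3 + 1451.613ms (3/2)
5. 4354.839ms @ 9/2 + 1451.613ms (3/2)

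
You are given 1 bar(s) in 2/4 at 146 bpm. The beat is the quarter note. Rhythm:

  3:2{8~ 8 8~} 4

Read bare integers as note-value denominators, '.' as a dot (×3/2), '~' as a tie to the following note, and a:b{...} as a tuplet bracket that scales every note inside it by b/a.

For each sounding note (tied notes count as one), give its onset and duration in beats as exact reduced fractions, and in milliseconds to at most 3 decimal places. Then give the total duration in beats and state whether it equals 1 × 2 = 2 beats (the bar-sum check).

1) 0.0ms=0b +273.973ms=2/3b
2) 273.973ms=2/3b +547.945ms=4/3b
Σ=2b of 2 (146bpm 2/4) — PASS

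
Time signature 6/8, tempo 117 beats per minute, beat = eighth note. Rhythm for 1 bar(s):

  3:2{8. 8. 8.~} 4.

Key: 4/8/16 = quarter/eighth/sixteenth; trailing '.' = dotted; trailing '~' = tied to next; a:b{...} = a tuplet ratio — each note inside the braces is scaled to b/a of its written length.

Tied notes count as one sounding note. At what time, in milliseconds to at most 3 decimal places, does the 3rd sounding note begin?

1. 0.0ms @ 0 + 512.821ms (1)
2. 512.821ms @ 1 + 512.821ms (1)
3. 1025.641ms @ 2 + 2051.282ms (4)

note 3 onset = 2b = 1025.641ms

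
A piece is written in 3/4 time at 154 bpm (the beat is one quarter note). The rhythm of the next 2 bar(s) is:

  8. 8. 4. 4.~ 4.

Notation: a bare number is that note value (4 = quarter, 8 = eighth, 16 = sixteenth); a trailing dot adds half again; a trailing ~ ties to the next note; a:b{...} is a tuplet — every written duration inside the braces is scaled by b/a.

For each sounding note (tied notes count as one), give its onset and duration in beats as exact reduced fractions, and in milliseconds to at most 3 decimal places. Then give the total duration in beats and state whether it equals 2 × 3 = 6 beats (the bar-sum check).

1) 0.0ms=0b +292.208ms=3/4b
2) 292.208ms=3/4b +292.208ms=3/4b
3) 584.416ms=3/2b +584.416ms=3/2b
4) 1168.831ms=3b +1168.831ms=3b
Σ=6b of 6 (154bpm 3/4) — PASS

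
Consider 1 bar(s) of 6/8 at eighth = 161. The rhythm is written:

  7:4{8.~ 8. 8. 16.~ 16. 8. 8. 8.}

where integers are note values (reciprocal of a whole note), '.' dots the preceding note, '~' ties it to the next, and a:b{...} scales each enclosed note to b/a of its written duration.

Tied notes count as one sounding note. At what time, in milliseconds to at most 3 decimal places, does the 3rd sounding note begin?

1. 0.0ms @ 0 + 638.864ms (12/7)
2. 638.864ms @ 12/7 + 319.432ms (6/7)
3. 958.296ms @ 18/7 + 319.432ms (6/7)
4. 1277.728ms @ 24/7 + 319.432ms (6/7)
5. 1597.161ms @ 30/7 + 319.432ms (6/7)
6. 1916.593ms @ 36/7 + 319.432ms (6/7)

note 3 onset = 18/7b = 958.296ms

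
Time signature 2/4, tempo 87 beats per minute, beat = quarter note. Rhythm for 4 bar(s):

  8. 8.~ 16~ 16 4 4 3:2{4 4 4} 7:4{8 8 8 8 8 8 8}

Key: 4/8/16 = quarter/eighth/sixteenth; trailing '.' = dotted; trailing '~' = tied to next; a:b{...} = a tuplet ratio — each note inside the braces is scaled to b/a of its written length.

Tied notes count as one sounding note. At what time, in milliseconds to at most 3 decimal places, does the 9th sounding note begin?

1. 0.0ms @ 0 + 517.241ms (3/4)
2. 517.241ms @ 3/4 + 862.069ms (5/4)
3. 1379.31ms @ 2 + 689.655ms (1)
4. 2068.966ms @ 3 + 689.655ms (1)
5. 2758.621ms @ 4 + 459.77ms (2/3)
6. 3218.391ms @ 14/3 + 459.77ms (2/3)
7. 3678.161ms @ 16/3 + 459.77ms (2/3)
8. 4137.931ms @ 6 + 197.044ms (2/7)
9. 4334.975ms @ 44/7 + 197.044ms (2/7)
10. 4532.02ms @ 46/7 + 197.044ms (2/7)
11. 4729.064ms @ 48/7 + 197.044ms (2/7)
12. 4926.108ms @ 50/7 + 197.044ms (2/7)
13. 5123.153ms @ 52/7 + 197.044ms (2/7)
14. 5320.197ms @ 54/7 + 197.044ms (2/7)

note 9 onset = 44/7b = 4334.975ms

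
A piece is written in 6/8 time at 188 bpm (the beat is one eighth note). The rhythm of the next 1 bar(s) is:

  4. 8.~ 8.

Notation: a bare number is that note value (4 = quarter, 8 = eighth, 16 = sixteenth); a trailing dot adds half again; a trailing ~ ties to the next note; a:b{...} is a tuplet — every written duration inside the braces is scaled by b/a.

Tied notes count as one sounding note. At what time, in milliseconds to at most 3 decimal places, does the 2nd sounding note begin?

1. 0.0ms @ 0 + 957.447ms (3)
2. 957.447ms @ 3 + 957.447ms (3)

note 2 onset = 3b = 957.447ms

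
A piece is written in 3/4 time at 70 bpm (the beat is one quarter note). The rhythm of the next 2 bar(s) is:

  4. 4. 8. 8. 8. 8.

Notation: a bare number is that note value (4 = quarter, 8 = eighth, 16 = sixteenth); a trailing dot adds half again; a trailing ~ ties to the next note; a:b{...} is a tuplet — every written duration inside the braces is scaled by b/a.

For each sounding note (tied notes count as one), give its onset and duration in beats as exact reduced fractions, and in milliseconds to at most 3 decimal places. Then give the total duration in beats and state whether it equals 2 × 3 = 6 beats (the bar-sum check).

1) 0.0ms=0b +1285.714ms=3/2b
2) 1285.714ms=3/2b +1285.714ms=3/2b
3) 2571.429ms=3b +642.857ms=3/4b
4) 3214.286ms=15/4b +642.857ms=3/4b
5) 3857.143ms=9/2b +642.857ms=3/4b
6) 4500.0ms=21/4b +642.857ms=3/4b
Σ=6b of 6 (70bpm 3/4) — PASS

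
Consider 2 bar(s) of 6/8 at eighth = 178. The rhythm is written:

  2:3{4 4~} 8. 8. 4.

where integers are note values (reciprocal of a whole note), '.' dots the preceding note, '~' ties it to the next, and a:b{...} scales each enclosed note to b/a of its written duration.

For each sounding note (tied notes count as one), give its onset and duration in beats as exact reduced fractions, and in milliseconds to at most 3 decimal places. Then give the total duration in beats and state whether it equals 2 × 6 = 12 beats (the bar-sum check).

1) 0.0ms=0b +1011.236ms=3b
2) 1011.236ms=3b +1516.854ms=9/2b
3) 2528.09ms=15/2b +505.618ms=3/2b
4) 3033.708ms=9b +1011.236ms=3b
Σ=12b of 12 (178bpm 6/8) — PASS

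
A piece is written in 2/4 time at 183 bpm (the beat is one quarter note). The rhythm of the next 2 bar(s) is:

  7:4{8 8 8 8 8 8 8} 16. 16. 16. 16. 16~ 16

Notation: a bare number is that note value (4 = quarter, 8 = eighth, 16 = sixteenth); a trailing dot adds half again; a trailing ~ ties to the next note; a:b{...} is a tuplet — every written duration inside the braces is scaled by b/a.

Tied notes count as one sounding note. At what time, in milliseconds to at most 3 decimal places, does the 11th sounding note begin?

1. 0.0ms @ 0 + 93.677ms (2/7)
2. 93.677ms @ 2/7 + 93.677ms (2/7)
3. 187.354ms @ 4/7 + 93.677ms (2/7)
4. 281.03ms @ 6/7 + 93.677ms (2/7)
5. 374.707ms @ 8/7 + 93.677ms (2/7)
6. 468.384ms @ 10/7 + 93.677ms (2/7)
7. 562.061ms @ 12/7 + 93.677ms (2/7)
8. 655.738ms @ 2 + 122.951ms (3/8)
9. 778.689ms @ 19/8 + 122.951ms (3/8)
10. 901.639ms @ 11/4 + 122.951ms (3/8)
11. 1024.59ms @ 25/8 + 122.951ms (3/8)
12. 1147.541ms @ 7/2 + 163.934ms (1/2)

note 11 onset = 25/8b = 1024.59ms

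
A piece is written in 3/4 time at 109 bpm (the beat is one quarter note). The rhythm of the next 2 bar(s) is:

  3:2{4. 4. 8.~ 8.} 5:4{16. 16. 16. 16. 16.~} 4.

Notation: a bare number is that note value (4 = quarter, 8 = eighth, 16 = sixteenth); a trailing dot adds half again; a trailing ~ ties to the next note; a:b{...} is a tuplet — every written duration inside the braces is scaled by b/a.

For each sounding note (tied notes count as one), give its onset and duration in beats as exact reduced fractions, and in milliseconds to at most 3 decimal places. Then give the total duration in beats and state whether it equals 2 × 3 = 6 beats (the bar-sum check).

1) 0.0ms=0b +550.459ms=1b
2) 550.459ms=1b +550.459ms=1b
3) 1100.917ms=2b +550.459ms=1b
4) 1651.376ms=3b +165.138ms=3/10b
5) 1816.514ms=33/10b +165.138ms=3/10b
6) 1981.651ms=18/5b +165.138ms=3/10b
7) 2146.789ms=39/10b +165.138ms=3/10b
8) 2311.927ms=21/5b +990.826ms=9/5b
Σ=6b of 6 (109bpm 3/4) — PASS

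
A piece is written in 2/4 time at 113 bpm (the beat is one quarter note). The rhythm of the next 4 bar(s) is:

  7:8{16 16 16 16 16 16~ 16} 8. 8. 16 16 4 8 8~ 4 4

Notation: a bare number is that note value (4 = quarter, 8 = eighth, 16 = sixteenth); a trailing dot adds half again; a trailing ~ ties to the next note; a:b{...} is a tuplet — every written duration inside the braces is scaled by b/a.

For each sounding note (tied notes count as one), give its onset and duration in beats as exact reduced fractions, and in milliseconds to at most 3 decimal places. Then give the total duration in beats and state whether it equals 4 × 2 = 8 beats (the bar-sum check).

1) 0.0ms=0b +151.707ms=2/7b
2) 151.707ms=2/7b +151.707ms=2/7b
3) 303.413ms=4/7b +151.707ms=2/7b
4) 455.12ms=6/7b +151.707ms=2/7b
5) 606.827ms=8/7b +151.707ms=2/7b
6) 758.534ms=10/7b +303.413ms=4/7b
7) 1061.947ms=2b +398.23ms=3/4b
8) 1460.177ms=11/4b +398.23ms=3/4b
9) 1858.407ms=7/2b +132.743ms=1/4b
10) 1991.15ms=15/4b +132.743ms=1/4b
11) 2123.894ms=4b +530.973ms=1b
12) 2654.867ms=5b +265.487ms=1/2b
13) 2920.354ms=11/2b +796.46ms=3/2b
14) 3716.814ms=7b +530.973ms=1b
Σ=8b of 8 (113bpm 2/4) — PASS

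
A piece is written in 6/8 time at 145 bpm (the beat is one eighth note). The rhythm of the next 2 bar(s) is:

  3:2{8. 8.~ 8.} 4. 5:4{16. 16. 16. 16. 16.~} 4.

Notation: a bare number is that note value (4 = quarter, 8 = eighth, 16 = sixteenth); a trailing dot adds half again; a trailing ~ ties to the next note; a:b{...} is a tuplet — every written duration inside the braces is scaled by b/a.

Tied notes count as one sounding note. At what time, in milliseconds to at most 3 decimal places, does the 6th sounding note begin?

note 6 onset = 36/5b = 2979.31ms

1. 0.0ms @ 0 + 413.793ms (1)
2. 413.793ms @ 1 + 827.586ms (2)
3. 1241.379ms @ 3 + 1241.379ms (3)
4. 2482.759ms @ 6 + 248.276ms (3/5)
5. 2731.034ms @ 33/5 + 248.276ms (3/5)
6. 2979.31ms @ 36/5 + 248.276ms (3/5)
7. 3227.586ms @ 39/5 + 248.276ms (3/5)
8. 3475.862ms @ 42/5 + 1489.655ms (18/5)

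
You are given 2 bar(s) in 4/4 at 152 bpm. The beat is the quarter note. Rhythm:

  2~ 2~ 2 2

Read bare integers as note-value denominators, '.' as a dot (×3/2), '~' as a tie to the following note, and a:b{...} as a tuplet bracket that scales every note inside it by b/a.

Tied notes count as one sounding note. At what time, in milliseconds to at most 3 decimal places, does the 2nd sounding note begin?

1. 0.0ms @ 0 + 2368.421ms (6)
2. 2368.421ms @ 6 + 789.474ms (2)

note 2 onset = 6b = 2368.421ms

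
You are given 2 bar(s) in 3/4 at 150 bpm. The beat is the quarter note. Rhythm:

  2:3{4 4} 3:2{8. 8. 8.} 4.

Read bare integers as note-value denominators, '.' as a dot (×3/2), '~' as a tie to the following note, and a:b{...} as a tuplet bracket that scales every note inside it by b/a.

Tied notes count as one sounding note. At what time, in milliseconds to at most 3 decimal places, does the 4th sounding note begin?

1. 0.0ms @ 0 + 600.0ms (3/2)
2. 600.0ms @ 3/2 + 600.0ms (3/2)
3. 1200.0ms @ 3 + 200.0ms (1/2)
4. 1400.0ms @ 7/2 + 200.0ms (1/2)
5. 1600.0ms @ 4 + 200.0ms (1/2)
6. 1800.0ms @ 9/2 + 600.0ms (3/2)

note 4 onset = 7/2b = 1400.0ms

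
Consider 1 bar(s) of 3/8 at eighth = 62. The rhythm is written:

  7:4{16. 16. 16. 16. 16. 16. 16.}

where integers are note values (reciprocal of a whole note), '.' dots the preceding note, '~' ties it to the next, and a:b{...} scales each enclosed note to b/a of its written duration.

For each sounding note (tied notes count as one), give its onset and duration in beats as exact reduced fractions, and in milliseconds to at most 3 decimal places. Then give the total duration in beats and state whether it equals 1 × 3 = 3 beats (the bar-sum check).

1) 0.0ms=0b +414.747ms=3/7b
2) 414.747ms=3/7b +414.747ms=3/7b
3) 829.493ms=6/7b +414.747ms=3/7b
4) 1244.24ms=9/7b +414.747ms=3/7b
5) 1658.986ms=12/7b +414.747ms=3/7b
6) 2073.733ms=15/7b +414.747ms=3/7b
7) 2488.479ms=18/7b +414.747ms=3/7b
Σ=3b of 3 (62bpm 3/8) — PASS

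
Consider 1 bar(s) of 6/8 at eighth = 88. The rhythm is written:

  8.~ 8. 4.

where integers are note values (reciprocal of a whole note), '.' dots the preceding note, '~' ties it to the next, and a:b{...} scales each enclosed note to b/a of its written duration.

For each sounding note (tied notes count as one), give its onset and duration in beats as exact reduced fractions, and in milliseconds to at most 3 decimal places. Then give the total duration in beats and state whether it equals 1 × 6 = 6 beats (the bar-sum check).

1) 0.0ms=0b +2045.455ms=3b
2) 2045.455ms=3b +2045.455ms=3b
Σ=6b of 6 (88bpm 6/8) — PASS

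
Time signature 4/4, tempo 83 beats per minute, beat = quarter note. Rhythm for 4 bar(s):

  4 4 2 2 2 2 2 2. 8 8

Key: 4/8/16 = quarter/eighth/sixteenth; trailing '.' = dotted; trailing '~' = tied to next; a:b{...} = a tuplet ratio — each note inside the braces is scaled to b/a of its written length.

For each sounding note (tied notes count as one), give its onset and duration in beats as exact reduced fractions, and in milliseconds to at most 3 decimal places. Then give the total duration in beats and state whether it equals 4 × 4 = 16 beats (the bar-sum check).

1) 0.0ms=0b +722.892ms=1b
2) 722.892ms=1b +722.892ms=1b
3) 1445.783ms=2b +1445.783ms=2b
4) 2891.566ms=4b +1445.783ms=2b
5) 4337.349ms=6b +1445.783ms=2b
6) 5783.133ms=8b +1445.783ms=2b
7) 7228.916ms=10b +1445.783ms=2b
8) 8674.699ms=12b +2168.675ms=3b
9) 10843.373ms=15b +361.446ms=1/2b
10) 11204.819ms=31/2b +361.446ms=1/2b
Σ=16b of 16 (83bpm 4/4) — PASS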